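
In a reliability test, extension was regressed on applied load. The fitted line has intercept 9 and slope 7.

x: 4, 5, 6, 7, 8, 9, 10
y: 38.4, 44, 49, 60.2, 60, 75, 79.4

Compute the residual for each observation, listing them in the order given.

x=4: ŷ = 9 + 7·4 = 37; e = 38.4 − 37 = 1.4
x=5: ŷ = 9 + 7·5 = 44; e = 44 − 44 = 0
x=6: ŷ = 9 + 7·6 = 51; e = 49 − 51 = -2
x=7: ŷ = 9 + 7·7 = 58; e = 60.2 − 58 = 2.2
x=8: ŷ = 9 + 7·8 = 65; e = 60 − 65 = -5
x=9: ŷ = 9 + 7·9 = 72; e = 75 − 72 = 3
x=10: ŷ = 9 + 7·10 = 79; e = 79.4 − 79 = 0.4

1.4, 0, -2, 2.2, -5, 3, 0.4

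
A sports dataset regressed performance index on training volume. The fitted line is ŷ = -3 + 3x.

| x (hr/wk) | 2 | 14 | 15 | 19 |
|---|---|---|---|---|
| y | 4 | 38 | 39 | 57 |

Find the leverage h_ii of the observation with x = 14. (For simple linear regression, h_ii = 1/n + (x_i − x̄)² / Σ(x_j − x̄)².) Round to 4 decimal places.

h = 0.2640

x̄ = (2 + 14 + 15 + 19)/4 = 12.5
Σ(x − x̄)² = 110.25 + 2.25 + 6.25 + 42.25 = 161
h = 1/4 + (1.5)²/161 = 0.25 + 0.0139752 = 0.2640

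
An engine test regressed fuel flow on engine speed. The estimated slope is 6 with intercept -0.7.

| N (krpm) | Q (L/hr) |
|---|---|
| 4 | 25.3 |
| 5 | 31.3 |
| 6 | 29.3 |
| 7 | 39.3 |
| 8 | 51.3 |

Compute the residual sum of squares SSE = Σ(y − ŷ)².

N=4: Q̂ = -0.7 + 6·4 = 23.3; r = 25.3 − 23.3 = 2
N=5: Q̂ = -0.7 + 6·5 = 29.3; r = 31.3 − 29.3 = 2
N=6: Q̂ = -0.7 + 6·6 = 35.3; r = 29.3 − 35.3 = -6
N=7: Q̂ = -0.7 + 6·7 = 41.3; r = 39.3 − 41.3 = -2
N=8: Q̂ = -0.7 + 6·8 = 47.3; r = 51.3 − 47.3 = 4
SSE = 4 + 4 + 36 + 4 + 16 = 64

SSE = 64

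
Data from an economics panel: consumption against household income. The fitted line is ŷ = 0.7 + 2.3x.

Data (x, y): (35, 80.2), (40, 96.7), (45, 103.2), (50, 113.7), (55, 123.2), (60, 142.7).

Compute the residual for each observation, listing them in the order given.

x=35: ŷ = 0.7 + 2.3·35 = 81.2; r = 80.2 − 81.2 = -1
x=40: ŷ = 0.7 + 2.3·40 = 92.7; r = 96.7 − 92.7 = 4
x=45: ŷ = 0.7 + 2.3·45 = 104.2; r = 103.2 − 104.2 = -1
x=50: ŷ = 0.7 + 2.3·50 = 115.7; r = 113.7 − 115.7 = -2
x=55: ŷ = 0.7 + 2.3·55 = 127.2; r = 123.2 − 127.2 = -4
x=60: ŷ = 0.7 + 2.3·60 = 138.7; r = 142.7 − 138.7 = 4

-1, 4, -1, -2, -4, 4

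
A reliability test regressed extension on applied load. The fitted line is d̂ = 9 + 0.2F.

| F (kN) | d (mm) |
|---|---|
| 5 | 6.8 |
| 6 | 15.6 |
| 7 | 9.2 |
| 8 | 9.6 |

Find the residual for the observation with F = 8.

d̂ = 9 + 0.2·8 = 10.6
r = 9.6 − 10.6 = -1

r = -1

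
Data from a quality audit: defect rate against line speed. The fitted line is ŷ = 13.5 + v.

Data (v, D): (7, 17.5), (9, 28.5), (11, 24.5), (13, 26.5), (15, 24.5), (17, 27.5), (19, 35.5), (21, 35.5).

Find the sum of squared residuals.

SSE = 80

v=7: ŷ = 13.5 + 7 = 20.5; r = 17.5 − 20.5 = -3
v=9: ŷ = 13.5 + 9 = 22.5; r = 28.5 − 22.5 = 6
v=11: ŷ = 13.5 + 11 = 24.5; r = 24.5 − 24.5 = 0
v=13: ŷ = 13.5 + 13 = 26.5; r = 26.5 − 26.5 = 0
v=15: ŷ = 13.5 + 15 = 28.5; r = 24.5 − 28.5 = -4
v=17: ŷ = 13.5 + 17 = 30.5; r = 27.5 − 30.5 = -3
v=19: ŷ = 13.5 + 19 = 32.5; r = 35.5 − 32.5 = 3
v=21: ŷ = 13.5 + 21 = 34.5; r = 35.5 − 34.5 = 1
SSE = 9 + 36 + 0 + 0 + 16 + 9 + 9 + 1 = 80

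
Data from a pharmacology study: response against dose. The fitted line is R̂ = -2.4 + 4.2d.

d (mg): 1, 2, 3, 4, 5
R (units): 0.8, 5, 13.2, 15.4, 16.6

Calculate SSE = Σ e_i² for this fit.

SSE = 16

d=1: R̂ = -2.4 + 4.2·1 = 1.8; e = 0.8 − 1.8 = -1
d=2: R̂ = -2.4 + 4.2·2 = 6; e = 5 − 6 = -1
d=3: R̂ = -2.4 + 4.2·3 = 10.2; e = 13.2 − 10.2 = 3
d=4: R̂ = -2.4 + 4.2·4 = 14.4; e = 15.4 − 14.4 = 1
d=5: R̂ = -2.4 + 4.2·5 = 18.6; e = 16.6 − 18.6 = -2
SSE = 1 + 1 + 9 + 1 + 4 = 16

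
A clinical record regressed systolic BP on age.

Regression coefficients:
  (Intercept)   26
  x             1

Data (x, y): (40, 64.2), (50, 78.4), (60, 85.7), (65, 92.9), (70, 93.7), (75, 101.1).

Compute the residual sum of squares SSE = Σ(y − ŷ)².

x=40: ŷ = 26 + 40 = 66; r = 64.2 − 66 = -1.8
x=50: ŷ = 26 + 50 = 76; r = 78.4 − 76 = 2.4
x=60: ŷ = 26 + 60 = 86; r = 85.7 − 86 = -0.3
x=65: ŷ = 26 + 65 = 91; r = 92.9 − 91 = 1.9
x=70: ŷ = 26 + 70 = 96; r = 93.7 − 96 = -2.3
x=75: ŷ = 26 + 75 = 101; r = 101.1 − 101 = 0.1
SSE = 3.24 + 5.76 + 0.09 + 3.61 + 5.29 + 0.01 = 18

SSE = 18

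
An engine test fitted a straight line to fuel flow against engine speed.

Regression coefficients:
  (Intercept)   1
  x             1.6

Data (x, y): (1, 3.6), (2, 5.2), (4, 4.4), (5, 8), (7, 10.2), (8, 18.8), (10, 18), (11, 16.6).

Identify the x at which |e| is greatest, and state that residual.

x=1: ŷ = 1 + 1.6·1 = 2.6; e = 3.6 − 2.6 = 1
x=2: ŷ = 1 + 1.6·2 = 4.2; e = 5.2 − 4.2 = 1
x=4: ŷ = 1 + 1.6·4 = 7.4; e = 4.4 − 7.4 = -3
x=5: ŷ = 1 + 1.6·5 = 9; e = 8 − 9 = -1
x=7: ŷ = 1 + 1.6·7 = 12.2; e = 10.2 − 12.2 = -2
x=8: ŷ = 1 + 1.6·8 = 13.8; e = 18.8 − 13.8 = 5
x=10: ŷ = 1 + 1.6·10 = 17; e = 18 − 17 = 1
x=11: ŷ = 1 + 1.6·11 = 18.6; e = 16.6 − 18.6 = -2
Largest |e| is 5 at x = 8, residual 5.

x = 8, e = 5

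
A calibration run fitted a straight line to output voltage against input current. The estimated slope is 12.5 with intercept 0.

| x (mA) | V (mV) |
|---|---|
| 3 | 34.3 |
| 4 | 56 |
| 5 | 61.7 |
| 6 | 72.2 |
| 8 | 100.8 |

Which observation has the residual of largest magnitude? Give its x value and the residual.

x=3: ŷ = 12.5·3 = 37.5; e = 34.3 − 37.5 = -3.2
x=4: ŷ = 12.5·4 = 50; e = 56 − 50 = 6
x=5: ŷ = 12.5·5 = 62.5; e = 61.7 − 62.5 = -0.8
x=6: ŷ = 12.5·6 = 75; e = 72.2 − 75 = -2.8
x=8: ŷ = 12.5·8 = 100; e = 100.8 − 100 = 0.8
Largest |e| is 6 at x = 4, residual 6.

x = 4, e = 6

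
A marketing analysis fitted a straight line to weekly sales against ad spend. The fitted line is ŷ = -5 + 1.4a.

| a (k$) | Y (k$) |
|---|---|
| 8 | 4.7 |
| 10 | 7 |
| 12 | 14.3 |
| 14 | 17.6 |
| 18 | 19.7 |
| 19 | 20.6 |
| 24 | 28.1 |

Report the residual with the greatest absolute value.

a=8: ŷ = -5 + 1.4·8 = 6.2; r = 4.7 − 6.2 = -1.5
a=10: ŷ = -5 + 1.4·10 = 9; r = 7 − 9 = -2
a=12: ŷ = -5 + 1.4·12 = 11.8; r = 14.3 − 11.8 = 2.5
a=14: ŷ = -5 + 1.4·14 = 14.6; r = 17.6 − 14.6 = 3
a=18: ŷ = -5 + 1.4·18 = 20.2; r = 19.7 − 20.2 = -0.5
a=19: ŷ = -5 + 1.4·19 = 21.6; r = 20.6 − 21.6 = -1
a=24: ŷ = -5 + 1.4·24 = 28.6; r = 28.1 − 28.6 = -0.5
Largest |r| is 3 at a = 14, residual 3.

r = 3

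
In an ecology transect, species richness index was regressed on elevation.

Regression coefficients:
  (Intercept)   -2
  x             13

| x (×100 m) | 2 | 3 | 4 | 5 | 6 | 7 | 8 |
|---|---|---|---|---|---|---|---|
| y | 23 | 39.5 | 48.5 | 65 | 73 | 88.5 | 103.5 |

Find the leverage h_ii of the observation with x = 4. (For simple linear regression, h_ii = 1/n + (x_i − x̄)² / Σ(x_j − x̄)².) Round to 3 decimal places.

h = 0.179

x̄ = (2 + 3 + 4 + 5 + 6 + 7 + 8)/7 = 5
Σ(x − x̄)² = 9 + 4 + 1 + 0 + 1 + 4 + 9 = 28
h = 1/7 + (-1)²/28 = 0.142857 + 0.0357143 = 0.179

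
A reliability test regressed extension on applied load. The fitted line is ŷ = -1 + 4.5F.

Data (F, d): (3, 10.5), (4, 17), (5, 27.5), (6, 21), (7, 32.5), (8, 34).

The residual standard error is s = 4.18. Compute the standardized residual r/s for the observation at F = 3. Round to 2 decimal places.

ŷ = -1 + 4.5·3 = 12.5
r = 10.5 − 12.5 = -2
r/s = -2 / 4.18 = -0.48

-0.48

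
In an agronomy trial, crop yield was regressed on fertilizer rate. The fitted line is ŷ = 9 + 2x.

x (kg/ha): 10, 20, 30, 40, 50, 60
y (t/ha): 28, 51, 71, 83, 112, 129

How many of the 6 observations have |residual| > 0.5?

x=10: ŷ = 9 + 2·10 = 29; r = 28 − 29 = -1
x=20: ŷ = 9 + 2·20 = 49; r = 51 − 49 = 2
x=30: ŷ = 9 + 2·30 = 69; r = 71 − 69 = 2
x=40: ŷ = 9 + 2·40 = 89; r = 83 − 89 = -6
x=50: ŷ = 9 + 2·50 = 109; r = 112 − 109 = 3
x=60: ŷ = 9 + 2·60 = 129; r = 129 − 129 = 0
|r| > 0.5: x=10 (|r|=1), x=20 (|r|=2), x=30 (|r|=2), x=40 (|r|=6), x=50 (|r|=3) → 5

5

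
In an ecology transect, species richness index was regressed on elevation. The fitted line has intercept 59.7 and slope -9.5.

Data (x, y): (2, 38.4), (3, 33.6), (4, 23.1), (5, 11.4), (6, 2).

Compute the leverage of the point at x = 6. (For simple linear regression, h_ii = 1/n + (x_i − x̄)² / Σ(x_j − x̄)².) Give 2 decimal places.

x̄ = (2 + 3 + 4 + 5 + 6)/5 = 4
Σ(x − x̄)² = 4 + 1 + 0 + 1 + 4 = 10
h = 1/5 + (2)²/10 = 0.2 + 0.4 = 0.60

h = 0.60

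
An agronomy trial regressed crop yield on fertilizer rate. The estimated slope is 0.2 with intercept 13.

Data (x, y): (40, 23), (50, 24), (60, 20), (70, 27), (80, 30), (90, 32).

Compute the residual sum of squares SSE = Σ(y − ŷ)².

SSE = 32

x=40: ŷ = 13 + 0.2·40 = 21; r = 23 − 21 = 2
x=50: ŷ = 13 + 0.2·50 = 23; r = 24 − 23 = 1
x=60: ŷ = 13 + 0.2·60 = 25; r = 20 − 25 = -5
x=70: ŷ = 13 + 0.2·70 = 27; r = 27 − 27 = 0
x=80: ŷ = 13 + 0.2·80 = 29; r = 30 − 29 = 1
x=90: ŷ = 13 + 0.2·90 = 31; r = 32 − 31 = 1
SSE = 4 + 1 + 25 + 0 + 1 + 1 = 32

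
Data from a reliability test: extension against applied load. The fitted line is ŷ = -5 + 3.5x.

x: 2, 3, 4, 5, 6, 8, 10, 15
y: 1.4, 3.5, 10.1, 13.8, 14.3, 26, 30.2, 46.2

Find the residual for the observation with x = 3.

r = -2

ŷ = -5 + 3.5·3 = 5.5
r = 3.5 − 5.5 = -2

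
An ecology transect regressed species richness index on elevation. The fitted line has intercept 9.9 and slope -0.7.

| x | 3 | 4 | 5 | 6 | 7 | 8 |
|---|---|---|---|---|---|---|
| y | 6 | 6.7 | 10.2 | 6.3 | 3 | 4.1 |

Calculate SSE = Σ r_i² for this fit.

SSE = 22.24

x=3: ŷ = 9.9 − 0.7·3 = 7.8; r = 6 − 7.8 = -1.8
x=4: ŷ = 9.9 − 0.7·4 = 7.1; r = 6.7 − 7.1 = -0.4
x=5: ŷ = 9.9 − 0.7·5 = 6.4; r = 10.2 − 6.4 = 3.8
x=6: ŷ = 9.9 − 0.7·6 = 5.7; r = 6.3 − 5.7 = 0.6
x=7: ŷ = 9.9 − 0.7·7 = 5; r = 3 − 5 = -2
x=8: ŷ = 9.9 − 0.7·8 = 4.3; r = 4.1 − 4.3 = -0.2
SSE = 3.24 + 0.16 + 14.44 + 0.36 + 4 + 0.04 = 22.24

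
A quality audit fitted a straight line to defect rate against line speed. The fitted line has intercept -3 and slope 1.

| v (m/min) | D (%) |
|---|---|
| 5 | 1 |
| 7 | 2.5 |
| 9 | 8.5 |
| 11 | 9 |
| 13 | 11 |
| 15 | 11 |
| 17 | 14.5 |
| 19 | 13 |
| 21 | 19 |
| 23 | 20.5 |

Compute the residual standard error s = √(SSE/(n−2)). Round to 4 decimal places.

v=5: ŷ = -3 + 5 = 2; r = 1 − 2 = -1
v=7: ŷ = -3 + 7 = 4; r = 2.5 − 4 = -1.5
v=9: ŷ = -3 + 9 = 6; r = 8.5 − 6 = 2.5
v=11: ŷ = -3 + 11 = 8; r = 9 − 8 = 1
v=13: ŷ = -3 + 13 = 10; r = 11 − 10 = 1
v=15: ŷ = -3 + 15 = 12; r = 11 − 12 = -1
v=17: ŷ = -3 + 17 = 14; r = 14.5 − 14 = 0.5
v=19: ŷ = -3 + 19 = 16; r = 13 − 16 = -3
v=21: ŷ = -3 + 21 = 18; r = 19 − 18 = 1
v=23: ŷ = -3 + 23 = 20; r = 20.5 − 20 = 0.5
SSE = 1 + 2.25 + 6.25 + 1 + 1 + 1 + 0.25 + 9 + 1 + 0.25 = 23
s = √(23/8) = √2.875 ≈ 1.6956

s = 1.6956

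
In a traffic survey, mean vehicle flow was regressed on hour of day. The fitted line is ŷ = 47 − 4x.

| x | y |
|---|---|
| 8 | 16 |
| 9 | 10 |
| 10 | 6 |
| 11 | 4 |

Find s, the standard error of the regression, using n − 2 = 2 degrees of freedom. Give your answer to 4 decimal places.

x=8: ŷ = 47 − 4·8 = 15; e = 16 − 15 = 1
x=9: ŷ = 47 − 4·9 = 11; e = 10 − 11 = -1
x=10: ŷ = 47 − 4·10 = 7; e = 6 − 7 = -1
x=11: ŷ = 47 − 4·11 = 3; e = 4 − 3 = 1
SSE = 1 + 1 + 1 + 1 = 4
s = √(4/2) = √2 ≈ 1.4142

s = 1.4142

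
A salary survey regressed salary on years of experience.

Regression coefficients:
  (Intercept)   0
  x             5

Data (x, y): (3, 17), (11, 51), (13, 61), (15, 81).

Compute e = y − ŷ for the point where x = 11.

e = -4

ŷ = 5·11 = 55
e = 51 − 55 = -4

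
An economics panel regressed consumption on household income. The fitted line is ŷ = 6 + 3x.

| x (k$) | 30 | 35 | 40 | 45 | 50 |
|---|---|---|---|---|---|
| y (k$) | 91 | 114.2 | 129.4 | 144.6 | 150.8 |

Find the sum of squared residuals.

SSE = 86.8

x=30: ŷ = 6 + 3·30 = 96; r = 91 − 96 = -5
x=35: ŷ = 6 + 3·35 = 111; r = 114.2 − 111 = 3.2
x=40: ŷ = 6 + 3·40 = 126; r = 129.4 − 126 = 3.4
x=45: ŷ = 6 + 3·45 = 141; r = 144.6 − 141 = 3.6
x=50: ŷ = 6 + 3·50 = 156; r = 150.8 − 156 = -5.2
SSE = 25 + 10.24 + 11.56 + 12.96 + 27.04 = 86.8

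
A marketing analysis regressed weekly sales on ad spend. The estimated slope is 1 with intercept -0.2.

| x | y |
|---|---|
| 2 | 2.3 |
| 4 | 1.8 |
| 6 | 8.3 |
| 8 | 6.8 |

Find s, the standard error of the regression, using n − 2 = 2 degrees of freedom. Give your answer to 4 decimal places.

x=2: ŷ = -0.2 + 2 = 1.8; e = 2.3 − 1.8 = 0.5
x=4: ŷ = -0.2 + 4 = 3.8; e = 1.8 − 3.8 = -2
x=6: ŷ = -0.2 + 6 = 5.8; e = 8.3 − 5.8 = 2.5
x=8: ŷ = -0.2 + 8 = 7.8; e = 6.8 − 7.8 = -1
SSE = 0.25 + 4 + 6.25 + 1 = 11.5
s = √(11.5/2) = √5.75 ≈ 2.3979

s = 2.3979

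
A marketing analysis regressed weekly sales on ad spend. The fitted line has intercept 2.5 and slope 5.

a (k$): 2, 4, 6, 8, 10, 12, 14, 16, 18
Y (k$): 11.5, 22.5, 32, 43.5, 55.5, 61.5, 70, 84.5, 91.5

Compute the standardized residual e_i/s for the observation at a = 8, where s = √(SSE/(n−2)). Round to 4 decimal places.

0.5458

a=2: Ŷ = 2.5 + 5·2 = 12.5; e = 11.5 − 12.5 = -1
a=4: Ŷ = 2.5 + 5·4 = 22.5; e = 22.5 − 22.5 = 0
a=6: Ŷ = 2.5 + 5·6 = 32.5; e = 32 − 32.5 = -0.5
a=8: Ŷ = 2.5 + 5·8 = 42.5; e = 43.5 − 42.5 = 1
a=10: Ŷ = 2.5 + 5·10 = 52.5; e = 55.5 − 52.5 = 3
a=12: Ŷ = 2.5 + 5·12 = 62.5; e = 61.5 − 62.5 = -1
a=14: Ŷ = 2.5 + 5·14 = 72.5; e = 70 − 72.5 = -2.5
a=16: Ŷ = 2.5 + 5·16 = 82.5; e = 84.5 − 82.5 = 2
a=18: Ŷ = 2.5 + 5·18 = 92.5; e = 91.5 − 92.5 = -1
SSE = 1 + 0 + 0.25 + 1 + 9 + 1 + 6.25 + 4 + 1 = 23.5
s = √(23.5/7) = 1.83225
e/s = 1 / 1.83225 = 0.5458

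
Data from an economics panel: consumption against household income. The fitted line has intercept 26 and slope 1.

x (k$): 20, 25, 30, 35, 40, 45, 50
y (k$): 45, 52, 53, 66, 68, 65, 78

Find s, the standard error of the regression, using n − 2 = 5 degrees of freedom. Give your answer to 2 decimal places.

s = 4.00

x=20: ŷ = 26 + 20 = 46; e = 45 − 46 = -1
x=25: ŷ = 26 + 25 = 51; e = 52 − 51 = 1
x=30: ŷ = 26 + 30 = 56; e = 53 − 56 = -3
x=35: ŷ = 26 + 35 = 61; e = 66 − 61 = 5
x=40: ŷ = 26 + 40 = 66; e = 68 − 66 = 2
x=45: ŷ = 26 + 45 = 71; e = 65 − 71 = -6
x=50: ŷ = 26 + 50 = 76; e = 78 − 76 = 2
SSE = 1 + 1 + 9 + 25 + 4 + 36 + 4 = 80
s = √(80/5) = √16 ≈ 4.00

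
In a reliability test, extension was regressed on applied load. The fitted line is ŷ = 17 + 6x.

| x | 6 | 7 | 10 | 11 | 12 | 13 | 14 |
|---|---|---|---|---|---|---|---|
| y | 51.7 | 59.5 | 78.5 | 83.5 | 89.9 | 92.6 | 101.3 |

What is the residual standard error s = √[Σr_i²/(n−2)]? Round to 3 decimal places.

s = 1.490

x=6: ŷ = 17 + 6·6 = 53; r = 51.7 − 53 = -1.3
x=7: ŷ = 17 + 6·7 = 59; r = 59.5 − 59 = 0.5
x=10: ŷ = 17 + 6·10 = 77; r = 78.5 − 77 = 1.5
x=11: ŷ = 17 + 6·11 = 83; r = 83.5 − 83 = 0.5
x=12: ŷ = 17 + 6·12 = 89; r = 89.9 − 89 = 0.9
x=13: ŷ = 17 + 6·13 = 95; r = 92.6 − 95 = -2.4
x=14: ŷ = 17 + 6·14 = 101; r = 101.3 − 101 = 0.3
SSE = 1.69 + 0.25 + 2.25 + 0.25 + 0.81 + 5.76 + 0.09 = 11.1
s = √(11.1/5) = √2.22 ≈ 1.490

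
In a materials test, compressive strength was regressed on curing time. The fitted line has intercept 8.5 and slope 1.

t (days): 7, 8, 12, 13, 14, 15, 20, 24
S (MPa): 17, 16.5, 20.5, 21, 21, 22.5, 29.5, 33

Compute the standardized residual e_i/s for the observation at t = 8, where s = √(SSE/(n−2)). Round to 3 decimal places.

0.000

t=7: Ŝ = 8.5 + 7 = 15.5; e = 17 − 15.5 = 1.5
t=8: Ŝ = 8.5 + 8 = 16.5; e = 16.5 − 16.5 = 0
t=12: Ŝ = 8.5 + 12 = 20.5; e = 20.5 − 20.5 = 0
t=13: Ŝ = 8.5 + 13 = 21.5; e = 21 − 21.5 = -0.5
t=14: Ŝ = 8.5 + 14 = 22.5; e = 21 − 22.5 = -1.5
t=15: Ŝ = 8.5 + 15 = 23.5; e = 22.5 − 23.5 = -1
t=20: Ŝ = 8.5 + 20 = 28.5; e = 29.5 − 28.5 = 1
t=24: Ŝ = 8.5 + 24 = 32.5; e = 33 − 32.5 = 0.5
SSE = 2.25 + 0 + 0 + 0.25 + 2.25 + 1 + 1 + 0.25 = 7
s = √(7/6) = 1.08012
e/s = 0 / 1.08012 = 0.000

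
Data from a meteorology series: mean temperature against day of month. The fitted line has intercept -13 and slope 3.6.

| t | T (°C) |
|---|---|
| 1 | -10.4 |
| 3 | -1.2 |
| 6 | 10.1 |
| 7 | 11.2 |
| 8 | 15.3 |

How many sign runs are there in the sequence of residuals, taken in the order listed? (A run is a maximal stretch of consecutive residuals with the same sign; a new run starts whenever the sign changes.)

t=1: T̂ = -13 + 3.6·1 = -9.4; r = -10.4 − (-9.4) = -1
t=3: T̂ = -13 + 3.6·3 = -2.2; r = -1.2 − (-2.2) = 1
t=6: T̂ = -13 + 3.6·6 = 8.6; r = 10.1 − 8.6 = 1.5
t=7: T̂ = -13 + 3.6·7 = 12.2; r = 11.2 − 12.2 = -1
t=8: T̂ = -13 + 3.6·8 = 15.8; r = 15.3 − 15.8 = -0.5
Signs: − + + − −
Runs: −×1, +×2, −×2 → 3

3 runs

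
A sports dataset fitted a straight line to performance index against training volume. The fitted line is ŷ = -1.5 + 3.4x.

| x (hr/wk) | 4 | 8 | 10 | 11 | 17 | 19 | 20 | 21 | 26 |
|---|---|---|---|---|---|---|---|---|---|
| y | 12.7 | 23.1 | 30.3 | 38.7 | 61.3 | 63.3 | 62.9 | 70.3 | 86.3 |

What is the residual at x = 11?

e = 2.8

ŷ = -1.5 + 3.4·11 = 35.9
e = 38.7 − 35.9 = 2.8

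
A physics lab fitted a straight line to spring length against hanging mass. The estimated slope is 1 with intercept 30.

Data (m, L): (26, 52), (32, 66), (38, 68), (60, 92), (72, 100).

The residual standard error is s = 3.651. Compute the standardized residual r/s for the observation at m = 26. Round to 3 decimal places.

-1.096

ŷ = 30 + 26 = 56
r = 52 − 56 = -4
r/s = -4 / 3.651 = -1.096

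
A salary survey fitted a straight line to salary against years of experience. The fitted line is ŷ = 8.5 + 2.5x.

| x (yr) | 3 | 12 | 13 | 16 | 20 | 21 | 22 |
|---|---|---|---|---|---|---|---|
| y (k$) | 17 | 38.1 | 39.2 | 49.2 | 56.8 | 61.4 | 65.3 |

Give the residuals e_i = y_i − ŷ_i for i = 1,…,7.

1, -0.4, -1.8, 0.7, -1.7, 0.4, 1.8

x=3: ŷ = 8.5 + 2.5·3 = 16; e = 17 − 16 = 1
x=12: ŷ = 8.5 + 2.5·12 = 38.5; e = 38.1 − 38.5 = -0.4
x=13: ŷ = 8.5 + 2.5·13 = 41; e = 39.2 − 41 = -1.8
x=16: ŷ = 8.5 + 2.5·16 = 48.5; e = 49.2 − 48.5 = 0.7
x=20: ŷ = 8.5 + 2.5·20 = 58.5; e = 56.8 − 58.5 = -1.7
x=21: ŷ = 8.5 + 2.5·21 = 61; e = 61.4 − 61 = 0.4
x=22: ŷ = 8.5 + 2.5·22 = 63.5; e = 65.3 − 63.5 = 1.8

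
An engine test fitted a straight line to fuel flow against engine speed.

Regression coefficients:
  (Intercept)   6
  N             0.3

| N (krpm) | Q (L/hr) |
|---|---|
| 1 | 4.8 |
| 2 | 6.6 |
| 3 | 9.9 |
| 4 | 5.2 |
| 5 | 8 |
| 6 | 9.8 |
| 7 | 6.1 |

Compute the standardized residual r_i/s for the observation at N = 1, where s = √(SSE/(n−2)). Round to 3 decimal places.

N=1: ŷ = 6 + 0.3·1 = 6.3; r = 4.8 − 6.3 = -1.5
N=2: ŷ = 6 + 0.3·2 = 6.6; r = 6.6 − 6.6 = 0
N=3: ŷ = 6 + 0.3·3 = 6.9; r = 9.9 − 6.9 = 3
N=4: ŷ = 6 + 0.3·4 = 7.2; r = 5.2 − 7.2 = -2
N=5: ŷ = 6 + 0.3·5 = 7.5; r = 8 − 7.5 = 0.5
N=6: ŷ = 6 + 0.3·6 = 7.8; r = 9.8 − 7.8 = 2
N=7: ŷ = 6 + 0.3·7 = 8.1; r = 6.1 − 8.1 = -2
SSE = 2.25 + 0 + 9 + 4 + 0.25 + 4 + 4 = 23.5
s = √(23.5/5) = 2.16795
r/s = -1.5 / 2.16795 = -0.692

-0.692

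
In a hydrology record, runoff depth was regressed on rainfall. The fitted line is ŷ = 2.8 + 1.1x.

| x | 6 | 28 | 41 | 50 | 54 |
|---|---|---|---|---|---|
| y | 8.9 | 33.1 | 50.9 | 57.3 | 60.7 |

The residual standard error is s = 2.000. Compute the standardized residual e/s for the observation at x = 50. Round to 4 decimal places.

ŷ = 2.8 + 1.1·50 = 57.8
e = 57.3 − 57.8 = -0.5
e/s = -0.5 / 2.000 = -0.2500

-0.2500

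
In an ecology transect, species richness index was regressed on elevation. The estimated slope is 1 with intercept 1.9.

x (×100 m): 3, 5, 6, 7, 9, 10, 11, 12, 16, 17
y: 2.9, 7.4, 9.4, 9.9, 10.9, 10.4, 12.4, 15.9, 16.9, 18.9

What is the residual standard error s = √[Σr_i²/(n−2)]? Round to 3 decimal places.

x=3: ŷ = 1.9 + 3 = 4.9; r = 2.9 − 4.9 = -2
x=5: ŷ = 1.9 + 5 = 6.9; r = 7.4 − 6.9 = 0.5
x=6: ŷ = 1.9 + 6 = 7.9; r = 9.4 − 7.9 = 1.5
x=7: ŷ = 1.9 + 7 = 8.9; r = 9.9 − 8.9 = 1
x=9: ŷ = 1.9 + 9 = 10.9; r = 10.9 − 10.9 = 0
x=10: ŷ = 1.9 + 10 = 11.9; r = 10.4 − 11.9 = -1.5
x=11: ŷ = 1.9 + 11 = 12.9; r = 12.4 − 12.9 = -0.5
x=12: ŷ = 1.9 + 12 = 13.9; r = 15.9 − 13.9 = 2
x=16: ŷ = 1.9 + 16 = 17.9; r = 16.9 − 17.9 = -1
x=17: ŷ = 1.9 + 17 = 18.9; r = 18.9 − 18.9 = 0
SSE = 4 + 0.25 + 2.25 + 1 + 0 + 2.25 + 0.25 + 4 + 1 + 0 = 15
s = √(15/8) = √1.875 ≈ 1.369

s = 1.369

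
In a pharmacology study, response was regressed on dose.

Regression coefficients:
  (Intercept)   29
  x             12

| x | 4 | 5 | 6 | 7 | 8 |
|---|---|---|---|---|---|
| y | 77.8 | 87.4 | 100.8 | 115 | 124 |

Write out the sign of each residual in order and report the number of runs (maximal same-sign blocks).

4 runs

x=4: ŷ = 29 + 12·4 = 77; r = 77.8 − 77 = 0.8
x=5: ŷ = 29 + 12·5 = 89; r = 87.4 − 89 = -1.6
x=6: ŷ = 29 + 12·6 = 101; r = 100.8 − 101 = -0.2
x=7: ŷ = 29 + 12·7 = 113; r = 115 − 113 = 2
x=8: ŷ = 29 + 12·8 = 125; r = 124 − 125 = -1
Signs: + − − + −
Runs: +×1, −×2, +×1, −×1 → 4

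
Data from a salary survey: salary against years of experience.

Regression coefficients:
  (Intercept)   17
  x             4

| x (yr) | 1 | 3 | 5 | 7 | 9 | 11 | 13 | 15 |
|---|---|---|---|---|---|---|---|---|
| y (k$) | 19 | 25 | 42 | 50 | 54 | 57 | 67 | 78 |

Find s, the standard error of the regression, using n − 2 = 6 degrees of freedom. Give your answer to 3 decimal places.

s = 3.916

x=1: ŷ = 17 + 4·1 = 21; r = 19 − 21 = -2
x=3: ŷ = 17 + 4·3 = 29; r = 25 − 29 = -4
x=5: ŷ = 17 + 4·5 = 37; r = 42 − 37 = 5
x=7: ŷ = 17 + 4·7 = 45; r = 50 − 45 = 5
x=9: ŷ = 17 + 4·9 = 53; r = 54 − 53 = 1
x=11: ŷ = 17 + 4·11 = 61; r = 57 − 61 = -4
x=13: ŷ = 17 + 4·13 = 69; r = 67 − 69 = -2
x=15: ŷ = 17 + 4·15 = 77; r = 78 − 77 = 1
SSE = 4 + 16 + 25 + 25 + 1 + 16 + 4 + 1 = 92
s = √(92/6) = √15.3333 ≈ 3.916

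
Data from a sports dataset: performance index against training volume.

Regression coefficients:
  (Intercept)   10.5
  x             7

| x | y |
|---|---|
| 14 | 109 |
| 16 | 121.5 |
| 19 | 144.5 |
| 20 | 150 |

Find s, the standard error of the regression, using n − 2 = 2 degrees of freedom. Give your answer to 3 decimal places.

s = 1.118

x=14: ŷ = 10.5 + 7·14 = 108.5; r = 109 − 108.5 = 0.5
x=16: ŷ = 10.5 + 7·16 = 122.5; r = 121.5 − 122.5 = -1
x=19: ŷ = 10.5 + 7·19 = 143.5; r = 144.5 − 143.5 = 1
x=20: ŷ = 10.5 + 7·20 = 150.5; r = 150 − 150.5 = -0.5
SSE = 0.25 + 1 + 1 + 0.25 = 2.5
s = √(2.5/2) = √1.25 ≈ 1.118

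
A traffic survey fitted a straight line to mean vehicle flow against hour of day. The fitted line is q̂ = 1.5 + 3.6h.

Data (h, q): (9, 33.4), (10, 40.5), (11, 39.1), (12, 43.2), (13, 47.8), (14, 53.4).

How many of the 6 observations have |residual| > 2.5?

h=9: q̂ = 1.5 + 3.6·9 = 33.9; e = 33.4 − 33.9 = -0.5
h=10: q̂ = 1.5 + 3.6·10 = 37.5; e = 40.5 − 37.5 = 3
h=11: q̂ = 1.5 + 3.6·11 = 41.1; e = 39.1 − 41.1 = -2
h=12: q̂ = 1.5 + 3.6·12 = 44.7; e = 43.2 − 44.7 = -1.5
h=13: q̂ = 1.5 + 3.6·13 = 48.3; e = 47.8 − 48.3 = -0.5
h=14: q̂ = 1.5 + 3.6·14 = 51.9; e = 53.4 − 51.9 = 1.5
|e| > 2.5: h=10 (|e|=3) → 1

1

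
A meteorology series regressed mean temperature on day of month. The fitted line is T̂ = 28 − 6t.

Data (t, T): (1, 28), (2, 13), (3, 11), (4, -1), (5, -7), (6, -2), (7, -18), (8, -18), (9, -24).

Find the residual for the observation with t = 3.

T̂ = 28 − 6·3 = 10
r = 11 − 10 = 1

r = 1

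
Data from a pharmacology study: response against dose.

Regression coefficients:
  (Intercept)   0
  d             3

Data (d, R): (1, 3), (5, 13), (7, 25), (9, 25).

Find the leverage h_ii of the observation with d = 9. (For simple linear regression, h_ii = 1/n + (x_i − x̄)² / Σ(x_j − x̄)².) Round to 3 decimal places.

h = 0.600

d̄ = (1 + 5 + 7 + 9)/4 = 5.5
Σ(d − d̄)² = 20.25 + 0.25 + 2.25 + 12.25 = 35
h = 1/4 + (3.5)²/35 = 0.25 + 0.35 = 0.600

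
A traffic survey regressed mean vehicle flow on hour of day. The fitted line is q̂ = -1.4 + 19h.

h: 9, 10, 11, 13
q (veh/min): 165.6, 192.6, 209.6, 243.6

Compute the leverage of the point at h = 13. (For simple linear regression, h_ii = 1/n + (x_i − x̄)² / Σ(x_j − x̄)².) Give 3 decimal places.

h = 0.829

h̄ = (9 + 10 + 11 + 13)/4 = 10.75
Σ(h − h̄)² = 3.0625 + 0.5625 + 0.0625 + 5.0625 = 8.75
h = 1/4 + (2.25)²/8.75 = 0.25 + 0.578571 = 0.829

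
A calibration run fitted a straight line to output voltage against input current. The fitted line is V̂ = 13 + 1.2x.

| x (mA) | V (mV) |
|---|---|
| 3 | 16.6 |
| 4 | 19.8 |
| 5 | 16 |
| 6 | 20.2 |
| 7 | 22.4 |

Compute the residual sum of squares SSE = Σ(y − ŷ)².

x=3: V̂ = 13 + 1.2·3 = 16.6; e = 16.6 − 16.6 = 0
x=4: V̂ = 13 + 1.2·4 = 17.8; e = 19.8 − 17.8 = 2
x=5: V̂ = 13 + 1.2·5 = 19; e = 16 − 19 = -3
x=6: V̂ = 13 + 1.2·6 = 20.2; e = 20.2 − 20.2 = 0
x=7: V̂ = 13 + 1.2·7 = 21.4; e = 22.4 − 21.4 = 1
SSE = 0 + 4 + 9 + 0 + 1 = 14

SSE = 14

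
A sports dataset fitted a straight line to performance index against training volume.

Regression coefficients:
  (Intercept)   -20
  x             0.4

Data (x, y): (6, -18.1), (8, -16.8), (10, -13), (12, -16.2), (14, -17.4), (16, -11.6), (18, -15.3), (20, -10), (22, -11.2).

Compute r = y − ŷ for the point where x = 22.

ŷ = -20 + 0.4·22 = -11.2
r = -11.2 − (-11.2) = 0

r = 0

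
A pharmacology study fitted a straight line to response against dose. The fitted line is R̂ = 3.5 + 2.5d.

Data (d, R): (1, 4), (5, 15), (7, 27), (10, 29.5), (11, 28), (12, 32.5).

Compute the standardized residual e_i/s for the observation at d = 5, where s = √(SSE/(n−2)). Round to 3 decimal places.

d=1: R̂ = 3.5 + 2.5·1 = 6; e = 4 − 6 = -2
d=5: R̂ = 3.5 + 2.5·5 = 16; e = 15 − 16 = -1
d=7: R̂ = 3.5 + 2.5·7 = 21; e = 27 − 21 = 6
d=10: R̂ = 3.5 + 2.5·10 = 28.5; e = 29.5 − 28.5 = 1
d=11: R̂ = 3.5 + 2.5·11 = 31; e = 28 − 31 = -3
d=12: R̂ = 3.5 + 2.5·12 = 33.5; e = 32.5 − 33.5 = -1
SSE = 4 + 1 + 36 + 1 + 9 + 1 = 52
s = √(52/4) = 3.60555
e/s = -1 / 3.60555 = -0.277

-0.277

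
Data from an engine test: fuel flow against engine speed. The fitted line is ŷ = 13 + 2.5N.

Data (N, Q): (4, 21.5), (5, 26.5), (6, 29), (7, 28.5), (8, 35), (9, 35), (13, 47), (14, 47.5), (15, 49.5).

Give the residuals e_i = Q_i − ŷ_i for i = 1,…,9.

N=4: ŷ = 13 + 2.5·4 = 23; e = 21.5 − 23 = -1.5
N=5: ŷ = 13 + 2.5·5 = 25.5; e = 26.5 − 25.5 = 1
N=6: ŷ = 13 + 2.5·6 = 28; e = 29 − 28 = 1
N=7: ŷ = 13 + 2.5·7 = 30.5; e = 28.5 − 30.5 = -2
N=8: ŷ = 13 + 2.5·8 = 33; e = 35 − 33 = 2
N=9: ŷ = 13 + 2.5·9 = 35.5; e = 35 − 35.5 = -0.5
N=13: ŷ = 13 + 2.5·13 = 45.5; e = 47 − 45.5 = 1.5
N=14: ŷ = 13 + 2.5·14 = 48; e = 47.5 − 48 = -0.5
N=15: ŷ = 13 + 2.5·15 = 50.5; e = 49.5 − 50.5 = -1

-1.5, 1, 1, -2, 2, -0.5, 1.5, -0.5, -1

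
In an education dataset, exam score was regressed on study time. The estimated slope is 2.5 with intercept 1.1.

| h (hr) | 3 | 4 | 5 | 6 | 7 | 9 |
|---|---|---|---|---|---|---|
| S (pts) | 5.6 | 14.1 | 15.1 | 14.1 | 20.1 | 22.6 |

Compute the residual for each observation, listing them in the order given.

-3, 3, 1.5, -2, 1.5, -1

h=3: ŷ = 1.1 + 2.5·3 = 8.6; e = 5.6 − 8.6 = -3
h=4: ŷ = 1.1 + 2.5·4 = 11.1; e = 14.1 − 11.1 = 3
h=5: ŷ = 1.1 + 2.5·5 = 13.6; e = 15.1 − 13.6 = 1.5
h=6: ŷ = 1.1 + 2.5·6 = 16.1; e = 14.1 − 16.1 = -2
h=7: ŷ = 1.1 + 2.5·7 = 18.6; e = 20.1 − 18.6 = 1.5
h=9: ŷ = 1.1 + 2.5·9 = 23.6; e = 22.6 − 23.6 = -1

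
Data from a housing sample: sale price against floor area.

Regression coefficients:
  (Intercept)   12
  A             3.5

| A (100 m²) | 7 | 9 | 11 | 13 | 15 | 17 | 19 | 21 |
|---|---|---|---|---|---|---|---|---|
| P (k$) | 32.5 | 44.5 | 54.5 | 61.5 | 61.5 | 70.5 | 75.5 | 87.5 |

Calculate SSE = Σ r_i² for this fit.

SSE = 72

A=7: ŷ = 12 + 3.5·7 = 36.5; r = 32.5 − 36.5 = -4
A=9: ŷ = 12 + 3.5·9 = 43.5; r = 44.5 − 43.5 = 1
A=11: ŷ = 12 + 3.5·11 = 50.5; r = 54.5 − 50.5 = 4
A=13: ŷ = 12 + 3.5·13 = 57.5; r = 61.5 − 57.5 = 4
A=15: ŷ = 12 + 3.5·15 = 64.5; r = 61.5 − 64.5 = -3
A=17: ŷ = 12 + 3.5·17 = 71.5; r = 70.5 − 71.5 = -1
A=19: ŷ = 12 + 3.5·19 = 78.5; r = 75.5 − 78.5 = -3
A=21: ŷ = 12 + 3.5·21 = 85.5; r = 87.5 − 85.5 = 2
SSE = 16 + 1 + 16 + 16 + 9 + 1 + 9 + 4 = 72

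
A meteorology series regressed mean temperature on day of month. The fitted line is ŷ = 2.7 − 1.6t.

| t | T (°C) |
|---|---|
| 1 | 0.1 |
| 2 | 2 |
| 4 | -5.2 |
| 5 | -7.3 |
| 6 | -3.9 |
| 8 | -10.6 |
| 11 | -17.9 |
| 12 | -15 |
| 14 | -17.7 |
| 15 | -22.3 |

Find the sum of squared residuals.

SSE = 39

t=1: ŷ = 2.7 − 1.6·1 = 1.1; r = 0.1 − 1.1 = -1
t=2: ŷ = 2.7 − 1.6·2 = -0.5; r = 2 − (-0.5) = 2.5
t=4: ŷ = 2.7 − 1.6·4 = -3.7; r = -5.2 − (-3.7) = -1.5
t=5: ŷ = 2.7 − 1.6·5 = -5.3; r = -7.3 − (-5.3) = -2
t=6: ŷ = 2.7 − 1.6·6 = -6.9; r = -3.9 − (-6.9) = 3
t=8: ŷ = 2.7 − 1.6·8 = -10.1; r = -10.6 − (-10.1) = -0.5
t=11: ŷ = 2.7 − 1.6·11 = -14.9; r = -17.9 − (-14.9) = -3
t=12: ŷ = 2.7 − 1.6·12 = -16.5; r = -15 − (-16.5) = 1.5
t=14: ŷ = 2.7 − 1.6·14 = -19.7; r = -17.7 − (-19.7) = 2
t=15: ŷ = 2.7 − 1.6·15 = -21.3; r = -22.3 − (-21.3) = -1
SSE = 1 + 6.25 + 2.25 + 4 + 9 + 0.25 + 9 + 2.25 + 4 + 1 = 39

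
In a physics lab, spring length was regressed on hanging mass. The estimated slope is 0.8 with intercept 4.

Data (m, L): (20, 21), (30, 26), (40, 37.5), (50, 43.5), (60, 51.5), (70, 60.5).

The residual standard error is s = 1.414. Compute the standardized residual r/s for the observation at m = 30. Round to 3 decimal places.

-1.414

L̂ = 4 + 0.8·30 = 28
r = 26 − 28 = -2
r/s = -2 / 1.414 = -1.414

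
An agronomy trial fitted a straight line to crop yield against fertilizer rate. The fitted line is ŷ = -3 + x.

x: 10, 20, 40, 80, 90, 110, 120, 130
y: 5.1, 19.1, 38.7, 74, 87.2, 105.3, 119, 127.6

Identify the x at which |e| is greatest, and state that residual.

x = 80, e = -3

x=10: ŷ = -3 + 10 = 7; e = 5.1 − 7 = -1.9
x=20: ŷ = -3 + 20 = 17; e = 19.1 − 17 = 2.1
x=40: ŷ = -3 + 40 = 37; e = 38.7 − 37 = 1.7
x=80: ŷ = -3 + 80 = 77; e = 74 − 77 = -3
x=90: ŷ = -3 + 90 = 87; e = 87.2 − 87 = 0.2
x=110: ŷ = -3 + 110 = 107; e = 105.3 − 107 = -1.7
x=120: ŷ = -3 + 120 = 117; e = 119 − 117 = 2
x=130: ŷ = -3 + 130 = 127; e = 127.6 − 127 = 0.6
Largest |e| is 3 at x = 80, residual -3.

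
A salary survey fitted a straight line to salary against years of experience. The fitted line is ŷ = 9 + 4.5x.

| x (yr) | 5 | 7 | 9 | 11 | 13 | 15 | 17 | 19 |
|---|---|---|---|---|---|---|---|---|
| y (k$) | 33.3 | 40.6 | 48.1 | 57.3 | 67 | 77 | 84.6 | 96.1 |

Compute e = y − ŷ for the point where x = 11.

ŷ = 9 + 4.5·11 = 58.5
e = 57.3 − 58.5 = -1.2

e = -1.2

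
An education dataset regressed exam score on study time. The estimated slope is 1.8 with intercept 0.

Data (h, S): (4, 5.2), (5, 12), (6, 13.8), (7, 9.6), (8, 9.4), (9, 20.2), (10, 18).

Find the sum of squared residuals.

SSE = 72

h=4: ŷ = 1.8·4 = 7.2; r = 5.2 − 7.2 = -2
h=5: ŷ = 1.8·5 = 9; r = 12 − 9 = 3
h=6: ŷ = 1.8·6 = 10.8; r = 13.8 − 10.8 = 3
h=7: ŷ = 1.8·7 = 12.6; r = 9.6 − 12.6 = -3
h=8: ŷ = 1.8·8 = 14.4; r = 9.4 − 14.4 = -5
h=9: ŷ = 1.8·9 = 16.2; r = 20.2 − 16.2 = 4
h=10: ŷ = 1.8·10 = 18; r = 18 − 18 = 0
SSE = 4 + 9 + 9 + 9 + 25 + 16 + 0 = 72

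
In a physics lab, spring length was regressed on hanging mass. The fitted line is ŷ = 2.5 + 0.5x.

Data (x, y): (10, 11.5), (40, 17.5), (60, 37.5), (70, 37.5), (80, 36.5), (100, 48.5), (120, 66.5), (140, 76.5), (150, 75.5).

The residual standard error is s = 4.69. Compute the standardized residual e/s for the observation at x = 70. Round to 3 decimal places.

0.000

ŷ = 2.5 + 0.5·70 = 37.5
e = 37.5 − 37.5 = 0
e/s = 0 / 4.69 = 0.000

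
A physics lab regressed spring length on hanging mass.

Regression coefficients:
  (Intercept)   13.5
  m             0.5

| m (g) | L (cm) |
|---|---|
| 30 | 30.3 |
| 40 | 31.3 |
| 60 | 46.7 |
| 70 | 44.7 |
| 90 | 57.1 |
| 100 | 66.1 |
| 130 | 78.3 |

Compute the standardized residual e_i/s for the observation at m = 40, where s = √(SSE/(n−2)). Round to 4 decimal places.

-0.7634

m=30: ŷ = 13.5 + 0.5·30 = 28.5; e = 30.3 − 28.5 = 1.8
m=40: ŷ = 13.5 + 0.5·40 = 33.5; e = 31.3 − 33.5 = -2.2
m=60: ŷ = 13.5 + 0.5·60 = 43.5; e = 46.7 − 43.5 = 3.2
m=70: ŷ = 13.5 + 0.5·70 = 48.5; e = 44.7 − 48.5 = -3.8
m=90: ŷ = 13.5 + 0.5·90 = 58.5; e = 57.1 − 58.5 = -1.4
m=100: ŷ = 13.5 + 0.5·100 = 63.5; e = 66.1 − 63.5 = 2.6
m=130: ŷ = 13.5 + 0.5·130 = 78.5; e = 78.3 − 78.5 = -0.2
SSE = 3.24 + 4.84 + 10.24 + 14.44 + 1.96 + 6.76 + 0.04 = 41.52
s = √(41.52/5) = 2.88167
e/s = -2.2 / 2.88167 = -0.7634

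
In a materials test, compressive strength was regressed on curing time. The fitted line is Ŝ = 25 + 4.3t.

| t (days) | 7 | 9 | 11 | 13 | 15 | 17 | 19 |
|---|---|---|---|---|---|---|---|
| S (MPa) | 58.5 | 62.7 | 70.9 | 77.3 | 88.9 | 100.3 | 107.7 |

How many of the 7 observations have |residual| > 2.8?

2

t=7: Ŝ = 25 + 4.3·7 = 55.1; e = 58.5 − 55.1 = 3.4
t=9: Ŝ = 25 + 4.3·9 = 63.7; e = 62.7 − 63.7 = -1
t=11: Ŝ = 25 + 4.3·11 = 72.3; e = 70.9 − 72.3 = -1.4
t=13: Ŝ = 25 + 4.3·13 = 80.9; e = 77.3 − 80.9 = -3.6
t=15: Ŝ = 25 + 4.3·15 = 89.5; e = 88.9 − 89.5 = -0.6
t=17: Ŝ = 25 + 4.3·17 = 98.1; e = 100.3 − 98.1 = 2.2
t=19: Ŝ = 25 + 4.3·19 = 106.7; e = 107.7 − 106.7 = 1
|e| > 2.8: t=7 (|e|=3.4), t=13 (|e|=3.6) → 2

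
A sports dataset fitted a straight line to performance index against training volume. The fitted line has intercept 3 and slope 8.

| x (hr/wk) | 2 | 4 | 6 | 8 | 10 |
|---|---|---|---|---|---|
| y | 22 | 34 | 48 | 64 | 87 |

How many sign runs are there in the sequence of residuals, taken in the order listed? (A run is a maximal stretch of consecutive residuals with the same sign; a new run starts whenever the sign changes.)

3 runs

x=2: ŷ = 3 + 8·2 = 19; e = 22 − 19 = 3
x=4: ŷ = 3 + 8·4 = 35; e = 34 − 35 = -1
x=6: ŷ = 3 + 8·6 = 51; e = 48 − 51 = -3
x=8: ŷ = 3 + 8·8 = 67; e = 64 − 67 = -3
x=10: ŷ = 3 + 8·10 = 83; e = 87 − 83 = 4
Signs: + − − − +
Runs: +×1, −×3, +×1 → 3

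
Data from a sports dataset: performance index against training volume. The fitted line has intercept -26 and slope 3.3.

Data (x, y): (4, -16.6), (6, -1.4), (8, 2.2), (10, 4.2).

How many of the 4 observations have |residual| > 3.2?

2

x=4: ŷ = -26 + 3.3·4 = -12.8; e = -16.6 − (-12.8) = -3.8
x=6: ŷ = -26 + 3.3·6 = -6.2; e = -1.4 − (-6.2) = 4.8
x=8: ŷ = -26 + 3.3·8 = 0.4; e = 2.2 − 0.4 = 1.8
x=10: ŷ = -26 + 3.3·10 = 7; e = 4.2 − 7 = -2.8
|e| > 3.2: x=4 (|e|=3.8), x=6 (|e|=4.8) → 2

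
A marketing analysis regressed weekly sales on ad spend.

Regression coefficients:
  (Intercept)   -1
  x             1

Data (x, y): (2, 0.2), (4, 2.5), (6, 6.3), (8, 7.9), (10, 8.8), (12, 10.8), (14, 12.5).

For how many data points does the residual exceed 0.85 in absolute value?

2

x=2: ŷ = -1 + 2 = 1; e = 0.2 − 1 = -0.8
x=4: ŷ = -1 + 4 = 3; e = 2.5 − 3 = -0.5
x=6: ŷ = -1 + 6 = 5; e = 6.3 − 5 = 1.3
x=8: ŷ = -1 + 8 = 7; e = 7.9 − 7 = 0.9
x=10: ŷ = -1 + 10 = 9; e = 8.8 − 9 = -0.2
x=12: ŷ = -1 + 12 = 11; e = 10.8 − 11 = -0.2
x=14: ŷ = -1 + 14 = 13; e = 12.5 − 13 = -0.5
|e| > 0.85: x=6 (|e|=1.3), x=8 (|e|=0.9) → 2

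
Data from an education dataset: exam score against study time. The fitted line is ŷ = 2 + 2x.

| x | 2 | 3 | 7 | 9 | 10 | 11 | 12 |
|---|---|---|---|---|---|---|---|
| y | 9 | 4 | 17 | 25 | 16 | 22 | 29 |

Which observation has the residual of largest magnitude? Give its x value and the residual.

x = 10, e = -6

x=2: ŷ = 2 + 2·2 = 6; e = 9 − 6 = 3
x=3: ŷ = 2 + 2·3 = 8; e = 4 − 8 = -4
x=7: ŷ = 2 + 2·7 = 16; e = 17 − 16 = 1
x=9: ŷ = 2 + 2·9 = 20; e = 25 − 20 = 5
x=10: ŷ = 2 + 2·10 = 22; e = 16 − 22 = -6
x=11: ŷ = 2 + 2·11 = 24; e = 22 − 24 = -2
x=12: ŷ = 2 + 2·12 = 26; e = 29 − 26 = 3
Largest |e| is 6 at x = 10, residual -6.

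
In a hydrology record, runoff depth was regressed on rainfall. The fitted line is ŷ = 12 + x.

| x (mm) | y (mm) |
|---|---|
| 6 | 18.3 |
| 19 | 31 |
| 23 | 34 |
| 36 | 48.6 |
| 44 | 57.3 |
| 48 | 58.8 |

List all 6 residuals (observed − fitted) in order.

0.3, 0, -1, 0.6, 1.3, -1.2

x=6: ŷ = 12 + 6 = 18; r = 18.3 − 18 = 0.3
x=19: ŷ = 12 + 19 = 31; r = 31 − 31 = 0
x=23: ŷ = 12 + 23 = 35; r = 34 − 35 = -1
x=36: ŷ = 12 + 36 = 48; r = 48.6 − 48 = 0.6
x=44: ŷ = 12 + 44 = 56; r = 57.3 − 56 = 1.3
x=48: ŷ = 12 + 48 = 60; r = 58.8 − 60 = -1.2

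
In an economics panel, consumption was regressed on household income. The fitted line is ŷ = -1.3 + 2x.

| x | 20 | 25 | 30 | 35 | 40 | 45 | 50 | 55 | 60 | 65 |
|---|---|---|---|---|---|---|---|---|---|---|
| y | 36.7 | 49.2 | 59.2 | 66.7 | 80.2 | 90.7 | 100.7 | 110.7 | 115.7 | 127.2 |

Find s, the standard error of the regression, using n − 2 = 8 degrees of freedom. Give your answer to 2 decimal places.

s = 2.06

x=20: ŷ = -1.3 + 2·20 = 38.7; r = 36.7 − 38.7 = -2
x=25: ŷ = -1.3 + 2·25 = 48.7; r = 49.2 − 48.7 = 0.5
x=30: ŷ = -1.3 + 2·30 = 58.7; r = 59.2 − 58.7 = 0.5
x=35: ŷ = -1.3 + 2·35 = 68.7; r = 66.7 − 68.7 = -2
x=40: ŷ = -1.3 + 2·40 = 78.7; r = 80.2 − 78.7 = 1.5
x=45: ŷ = -1.3 + 2·45 = 88.7; r = 90.7 − 88.7 = 2
x=50: ŷ = -1.3 + 2·50 = 98.7; r = 100.7 − 98.7 = 2
x=55: ŷ = -1.3 + 2·55 = 108.7; r = 110.7 − 108.7 = 2
x=60: ŷ = -1.3 + 2·60 = 118.7; r = 115.7 − 118.7 = -3
x=65: ŷ = -1.3 + 2·65 = 128.7; r = 127.2 − 128.7 = -1.5
SSE = 4 + 0.25 + 0.25 + 4 + 2.25 + 4 + 4 + 4 + 9 + 2.25 = 34
s = √(34/8) = √4.25 ≈ 2.06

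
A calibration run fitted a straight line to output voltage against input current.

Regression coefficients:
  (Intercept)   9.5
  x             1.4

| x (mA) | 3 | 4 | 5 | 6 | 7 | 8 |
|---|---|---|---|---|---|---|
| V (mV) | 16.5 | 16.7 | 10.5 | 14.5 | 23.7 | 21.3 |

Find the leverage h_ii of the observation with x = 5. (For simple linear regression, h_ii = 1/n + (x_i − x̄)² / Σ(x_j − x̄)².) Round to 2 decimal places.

h = 0.18

x̄ = (3 + 4 + 5 + 6 + 7 + 8)/6 = 5.5
Σ(x − x̄)² = 6.25 + 2.25 + 0.25 + 0.25 + 2.25 + 6.25 = 17.5
h = 1/6 + (-0.5)²/17.5 = 0.166667 + 0.0142857 = 0.18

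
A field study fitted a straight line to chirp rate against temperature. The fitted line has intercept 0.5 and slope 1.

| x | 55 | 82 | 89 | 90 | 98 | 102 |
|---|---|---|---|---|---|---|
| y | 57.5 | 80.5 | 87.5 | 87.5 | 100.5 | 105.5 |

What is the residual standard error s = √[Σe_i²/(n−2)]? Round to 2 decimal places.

x=55: ŷ = 0.5 + 55 = 55.5; e = 57.5 − 55.5 = 2
x=82: ŷ = 0.5 + 82 = 82.5; e = 80.5 − 82.5 = -2
x=89: ŷ = 0.5 + 89 = 89.5; e = 87.5 − 89.5 = -2
x=90: ŷ = 0.5 + 90 = 90.5; e = 87.5 − 90.5 = -3
x=98: ŷ = 0.5 + 98 = 98.5; e = 100.5 − 98.5 = 2
x=102: ŷ = 0.5 + 102 = 102.5; e = 105.5 − 102.5 = 3
SSE = 4 + 4 + 4 + 9 + 4 + 9 = 34
s = √(34/4) = √8.5 ≈ 2.92

s = 2.92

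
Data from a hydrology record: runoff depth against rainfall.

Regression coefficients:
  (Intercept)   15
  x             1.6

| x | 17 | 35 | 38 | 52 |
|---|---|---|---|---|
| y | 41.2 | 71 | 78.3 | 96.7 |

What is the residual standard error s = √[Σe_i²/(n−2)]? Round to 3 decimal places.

x=17: ŷ = 15 + 1.6·17 = 42.2; e = 41.2 − 42.2 = -1
x=35: ŷ = 15 + 1.6·35 = 71; e = 71 − 71 = 0
x=38: ŷ = 15 + 1.6·38 = 75.8; e = 78.3 − 75.8 = 2.5
x=52: ŷ = 15 + 1.6·52 = 98.2; e = 96.7 − 98.2 = -1.5
SSE = 1 + 0 + 6.25 + 2.25 = 9.5
s = √(9.5/2) = √4.75 ≈ 2.179

s = 2.179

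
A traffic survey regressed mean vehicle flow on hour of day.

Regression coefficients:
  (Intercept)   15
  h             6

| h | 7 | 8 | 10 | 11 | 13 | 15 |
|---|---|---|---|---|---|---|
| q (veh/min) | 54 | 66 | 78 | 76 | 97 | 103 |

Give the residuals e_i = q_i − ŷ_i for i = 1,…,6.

-3, 3, 3, -5, 4, -2

h=7: ŷ = 15 + 6·7 = 57; e = 54 − 57 = -3
h=8: ŷ = 15 + 6·8 = 63; e = 66 − 63 = 3
h=10: ŷ = 15 + 6·10 = 75; e = 78 − 75 = 3
h=11: ŷ = 15 + 6·11 = 81; e = 76 − 81 = -5
h=13: ŷ = 15 + 6·13 = 93; e = 97 − 93 = 4
h=15: ŷ = 15 + 6·15 = 105; e = 103 − 105 = -2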